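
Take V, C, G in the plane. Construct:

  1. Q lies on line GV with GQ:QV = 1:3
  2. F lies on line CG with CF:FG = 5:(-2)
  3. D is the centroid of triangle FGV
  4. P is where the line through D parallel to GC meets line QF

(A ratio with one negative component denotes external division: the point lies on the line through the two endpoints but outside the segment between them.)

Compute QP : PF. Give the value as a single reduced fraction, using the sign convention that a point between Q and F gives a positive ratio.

QP:PF = -1/4

Choose coordinates V = (0, 0), C = (1, 0), G = (0, 1).
1. Q lies on line GV with GQ:QV = 1:3 ⇒ Q = (0, 3/4)
2. F lies on line CG with CF:FG = 5:(-2) ⇒ F = (-2/3, 5/3)
3. D is the centroid of triangle FGV ⇒ D = (-2/9, 8/9)
4. P is where the line through D parallel to GC meets line QF ⇒ P = (2/9, 4/9)
P = Q + t·(F−Q) with t = -1/3, so QP:PF = t:(1−t) = -1/3:4/3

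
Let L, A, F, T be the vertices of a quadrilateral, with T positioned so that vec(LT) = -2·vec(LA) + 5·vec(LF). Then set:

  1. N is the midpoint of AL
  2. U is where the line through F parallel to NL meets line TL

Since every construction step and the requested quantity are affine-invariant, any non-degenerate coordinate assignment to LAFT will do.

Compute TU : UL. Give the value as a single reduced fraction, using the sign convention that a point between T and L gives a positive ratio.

Set L = (0, 0), A = (1, 0), F = (0, 1), T = (-2, 5); any affine frame gives the same invariant.
1. N is the midpoint of AL ⇒ N = (1/2, 0)
2. U is where the line through F parallel to NL meets line TL ⇒ U = (-2/5, 1)
U = T + t·(L−T) with t = 4/5, so TU:UL = t:(1−t) = 4/5:1/5

TU:UL = 4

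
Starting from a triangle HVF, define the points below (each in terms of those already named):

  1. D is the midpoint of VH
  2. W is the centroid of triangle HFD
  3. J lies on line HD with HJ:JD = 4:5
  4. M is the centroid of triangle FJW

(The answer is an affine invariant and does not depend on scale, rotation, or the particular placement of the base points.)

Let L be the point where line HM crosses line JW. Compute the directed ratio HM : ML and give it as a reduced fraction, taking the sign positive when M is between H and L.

Choose coordinates H = (0, 0), V = (1, 0), F = (0, 1).
1. D is the midpoint of VH ⇒ D = (1/2, 0)
2. W is the centroid of triangle HFD ⇒ W = (1/6, 1/3)
3. J lies on line HD with HJ:JD = 4:5 ⇒ J = (2/9, 0)
4. M is the centroid of triangle FJW ⇒ M = (7/54, 4/9)
line HM meets JW at L = (14/99, 16/33)
M = H + t·(L−H) with t = 11/12, so HM:ML = 11/12:1/12

HM:ML = 11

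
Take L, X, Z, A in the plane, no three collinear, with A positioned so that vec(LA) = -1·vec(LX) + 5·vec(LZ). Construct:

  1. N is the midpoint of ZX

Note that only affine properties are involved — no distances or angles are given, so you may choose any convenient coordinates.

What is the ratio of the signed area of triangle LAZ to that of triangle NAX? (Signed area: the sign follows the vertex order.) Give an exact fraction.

[LAZ]:[NAX] = 2/3

Work in coordinates with L = (0, 0), X = (1, 0), Z = (0, 1), A = (-1, 5).
1. N is the midpoint of ZX ⇒ N = (1/2, 1/2)
2·[LAZ] = -1, 2·[NAX] = -3/2
[LAZ]:[NAX] = -1:-3/2 = 2/3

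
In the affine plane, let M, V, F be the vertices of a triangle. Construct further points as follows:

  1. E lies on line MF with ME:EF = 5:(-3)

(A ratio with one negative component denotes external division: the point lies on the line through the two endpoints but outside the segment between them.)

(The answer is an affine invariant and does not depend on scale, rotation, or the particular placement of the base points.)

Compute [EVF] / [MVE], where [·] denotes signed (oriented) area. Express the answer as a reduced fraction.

[EVF]:[MVE] = -3/5

Assign M = (0, 0), V = (1, 0), F = (0, 1) — the answer is frame-independent, so this choice is without loss of generality.
1. E lies on line MF with ME:EF = 5:(-3) ⇒ E = (0, 5/2)
2·[EVF] = -3/2, 2·[MVE] = 5/2
[EVF]:[MVE] = -3/2:5/2 = -3/5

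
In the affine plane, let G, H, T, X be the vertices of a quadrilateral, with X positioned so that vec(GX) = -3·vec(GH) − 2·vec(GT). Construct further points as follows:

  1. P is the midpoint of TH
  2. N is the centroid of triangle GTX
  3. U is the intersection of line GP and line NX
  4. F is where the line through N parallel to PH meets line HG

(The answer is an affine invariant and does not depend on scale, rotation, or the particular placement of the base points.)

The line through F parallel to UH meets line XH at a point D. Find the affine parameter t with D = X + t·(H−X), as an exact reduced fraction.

Set G = (0, 0), H = (1, 0), T = (0, 1), X = (-3, -2); any affine frame gives the same invariant.
1. P is the midpoint of TH ⇒ P = (1/2, 1/2)
2. N is the centroid of triangle GTX ⇒ N = (-1, -1/3)
3. U is the intersection of line GP and line NX ⇒ U = (3, 3)
4. F is where the line through N parallel to PH meets line HG ⇒ F = (-4/3, 0)
through F parallel to UH: direction (-2, -3); meets XH at D = (-5/2, -7/4)
D = X + t·(H−X) with t = 1/8

t = 1/8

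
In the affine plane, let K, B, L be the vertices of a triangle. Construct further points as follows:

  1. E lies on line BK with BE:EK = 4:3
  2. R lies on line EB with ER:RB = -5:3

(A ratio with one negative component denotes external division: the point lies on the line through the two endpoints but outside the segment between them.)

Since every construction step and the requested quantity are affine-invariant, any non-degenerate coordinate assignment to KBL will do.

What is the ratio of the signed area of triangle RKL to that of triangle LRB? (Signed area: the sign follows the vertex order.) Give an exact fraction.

Assign K = (0, 0), B = (1, 0), L = (0, 1) — the answer is frame-independent, so this choice is without loss of generality.
1. E lies on line BK with BE:EK = 4:3 ⇒ E = (3/7, 0)
2. R lies on line EB with ER:RB = -5:3 ⇒ R = (13/7, 0)
2·[RKL] = -13/7, 2·[LRB] = -6/7
[RKL]:[LRB] = -13/7:-6/7 = 13/6

[RKL]:[LRB] = 13/6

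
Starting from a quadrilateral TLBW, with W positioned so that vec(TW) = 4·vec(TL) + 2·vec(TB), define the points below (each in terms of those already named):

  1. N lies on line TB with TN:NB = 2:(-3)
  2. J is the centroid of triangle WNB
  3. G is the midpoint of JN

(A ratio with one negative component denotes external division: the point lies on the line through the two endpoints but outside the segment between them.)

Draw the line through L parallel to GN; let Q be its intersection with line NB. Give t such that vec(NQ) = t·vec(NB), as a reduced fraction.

t = 1/12

Assign T = (0, 0), L = (1, 0), B = (0, 1), W = (4, 2) — the answer is frame-independent, so this choice is without loss of generality.
1. N lies on line TB with TN:NB = 2:(-3) ⇒ N = (0, -2)
2. J is the centroid of triangle WNB ⇒ J = (4/3, 1/3)
3. G is the midpoint of JN ⇒ G = (2/3, -5/6)
through L parallel to GN: direction (-2/3, -7/6); meets NB at Q = (0, -7/4)
Q = N + t·(B−N) with t = 1/12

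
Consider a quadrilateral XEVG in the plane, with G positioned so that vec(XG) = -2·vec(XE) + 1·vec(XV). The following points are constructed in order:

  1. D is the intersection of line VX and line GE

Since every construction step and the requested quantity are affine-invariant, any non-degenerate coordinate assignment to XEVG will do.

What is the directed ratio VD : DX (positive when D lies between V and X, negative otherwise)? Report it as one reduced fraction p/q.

VD:DX = 2

Choose coordinates X = (0, 0), E = (1, 0), V = (0, 1), G = (-2, 1).
1. D is the intersection of line VX and line GE ⇒ D = (0, 1/3)
D = V + t·(X−V) with t = 2/3, so VD:DX = t:(1−t) = 2/3:1/3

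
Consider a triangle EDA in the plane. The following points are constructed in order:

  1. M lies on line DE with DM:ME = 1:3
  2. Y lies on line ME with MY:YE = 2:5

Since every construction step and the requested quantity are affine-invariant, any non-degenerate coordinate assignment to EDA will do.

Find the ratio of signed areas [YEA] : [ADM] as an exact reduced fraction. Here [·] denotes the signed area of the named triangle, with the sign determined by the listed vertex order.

Choose coordinates E = (0, 0), D = (1, 0), A = (0, 1).
1. M lies on line DE with DM:ME = 1:3 ⇒ M = (3/4, 0)
2. Y lies on line ME with MY:YE = 2:5 ⇒ Y = (15/28, 0)
2·[YEA] = -15/28, 2·[ADM] = -1/4
[YEA]:[ADM] = -15/28:-1/4 = 15/7

[YEA]:[ADM] = 15/7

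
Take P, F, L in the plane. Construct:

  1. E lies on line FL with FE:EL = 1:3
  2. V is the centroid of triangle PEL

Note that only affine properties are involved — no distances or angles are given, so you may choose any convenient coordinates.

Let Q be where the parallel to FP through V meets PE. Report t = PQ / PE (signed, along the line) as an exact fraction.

t = 5/3

Set P = (0, 0), F = (1, 0), L = (0, 1); any affine frame gives the same invariant.
1. E lies on line FL with FE:EL = 1:3 ⇒ E = (3/4, 1/4)
2. V is the centroid of triangle PEL ⇒ V = (1/4, 5/12)
through V parallel to FP: direction (-1, 0); meets PE at Q = (5/4, 5/12)
Q = P + t·(E−P) with t = 5/3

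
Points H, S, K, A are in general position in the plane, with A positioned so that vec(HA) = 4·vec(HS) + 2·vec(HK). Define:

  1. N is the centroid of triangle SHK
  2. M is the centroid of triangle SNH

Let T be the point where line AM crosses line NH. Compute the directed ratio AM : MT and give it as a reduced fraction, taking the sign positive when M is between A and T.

AM:MT = 5

Work in coordinates with H = (0, 0), S = (1, 0), K = (0, 1), A = (4, 2).
1. N is the centroid of triangle SHK ⇒ N = (1/3, 1/3)
2. M is the centroid of triangle SNH ⇒ M = (4/9, 1/9)
line AM meets NH at T = (-4/15, -4/15)
M = A + t·(T−A) with t = 5/6, so AM:MT = 5/6:1/6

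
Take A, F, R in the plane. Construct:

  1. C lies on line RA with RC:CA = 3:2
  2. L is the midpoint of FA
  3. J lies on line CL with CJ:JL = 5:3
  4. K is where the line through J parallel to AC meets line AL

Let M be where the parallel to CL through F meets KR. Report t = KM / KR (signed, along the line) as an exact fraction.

Work in coordinates with A = (0, 0), F = (1, 0), R = (0, 1).
1. C lies on line RA with RC:CA = 3:2 ⇒ C = (0, 2/5)
2. L is the midpoint of FA ⇒ L = (1/2, 0)
3. J lies on line CL with CJ:JL = 5:3 ⇒ J = (5/16, 3/20)
4. K is where the line through J parallel to AC meets line AL ⇒ K = (5/16, 0)
through F parallel to CL: direction (1/2, -2/5); meets KR at M = (1/12, 11/15)
M = K + t·(R−K) with t = 11/15

t = 11/15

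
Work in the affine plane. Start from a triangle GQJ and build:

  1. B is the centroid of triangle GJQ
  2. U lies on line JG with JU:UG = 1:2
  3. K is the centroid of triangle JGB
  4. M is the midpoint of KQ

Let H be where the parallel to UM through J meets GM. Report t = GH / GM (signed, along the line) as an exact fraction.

t = 3/2

Set G = (0, 0), Q = (1, 0), J = (0, 1); any affine frame gives the same invariant.
1. B is the centroid of triangle GJQ ⇒ B = (1/3, 1/3)
2. U lies on line JG with JU:UG = 1:2 ⇒ U = (0, 2/3)
3. K is the centroid of triangle JGB ⇒ K = (1/9, 4/9)
4. M is the midpoint of KQ ⇒ M = (5/9, 2/9)
through J parallel to UM: direction (5/9, -4/9); meets GM at H = (5/6, 1/3)
H = G + t·(M−G) with t = 3/2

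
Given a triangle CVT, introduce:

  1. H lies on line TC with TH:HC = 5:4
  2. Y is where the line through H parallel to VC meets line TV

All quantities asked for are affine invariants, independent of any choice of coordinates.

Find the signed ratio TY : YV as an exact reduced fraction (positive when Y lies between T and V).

TY:YV = 5/4

Set C = (0, 0), V = (1, 0), T = (0, 1); any affine frame gives the same invariant.
1. H lies on line TC with TH:HC = 5:4 ⇒ H = (0, 4/9)
2. Y is where the line through H parallel to VC meets line TV ⇒ Y = (5/9, 4/9)
Y = T + t·(V−T) with t = 5/9, so TY:YV = t:(1−t) = 5/9:4/9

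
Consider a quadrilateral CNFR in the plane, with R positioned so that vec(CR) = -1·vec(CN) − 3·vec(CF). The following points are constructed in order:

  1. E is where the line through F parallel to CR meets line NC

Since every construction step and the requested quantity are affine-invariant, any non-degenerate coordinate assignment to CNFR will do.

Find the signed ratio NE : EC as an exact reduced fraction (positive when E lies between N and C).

Choose coordinates C = (0, 0), N = (1, 0), F = (0, 1), R = (-1, -3).
1. E is where the line through F parallel to CR meets line NC ⇒ E = (-1/3, 0)
E = N + t·(C−N) with t = 4/3, so NE:EC = t:(1−t) = 4/3:-1/3

NE:EC = -4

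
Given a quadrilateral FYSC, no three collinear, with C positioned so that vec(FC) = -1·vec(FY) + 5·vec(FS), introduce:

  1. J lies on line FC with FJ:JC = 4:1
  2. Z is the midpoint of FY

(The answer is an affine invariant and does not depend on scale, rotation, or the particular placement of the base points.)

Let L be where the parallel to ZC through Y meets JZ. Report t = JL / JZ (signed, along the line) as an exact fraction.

t = 6

Assign F = (0, 0), Y = (1, 0), S = (0, 1), C = (-1, 5) — the answer is frame-independent, so this choice is without loss of generality.
1. J lies on line FC with FJ:JC = 4:1 ⇒ J = (-4/5, 4)
2. Z is the midpoint of FY ⇒ Z = (1/2, 0)
through Y parallel to ZC: direction (-3/2, 5); meets JZ at L = (7, -20)
L = J + t·(Z−J) with t = 6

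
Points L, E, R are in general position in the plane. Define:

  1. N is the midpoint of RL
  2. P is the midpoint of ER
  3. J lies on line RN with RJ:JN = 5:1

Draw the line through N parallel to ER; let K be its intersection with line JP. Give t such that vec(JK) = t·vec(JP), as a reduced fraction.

t = -1/5

Assign L = (0, 0), E = (1, 0), R = (0, 1) — the answer is frame-independent, so this choice is without loss of generality.
1. N is the midpoint of RL ⇒ N = (0, 1/2)
2. P is the midpoint of ER ⇒ P = (1/2, 1/2)
3. J lies on line RN with RJ:JN = 5:1 ⇒ J = (0, 7/12)
through N parallel to ER: direction (-1, 1); meets JP at K = (-1/10, 3/5)
K = J + t·(P−J) with t = -1/5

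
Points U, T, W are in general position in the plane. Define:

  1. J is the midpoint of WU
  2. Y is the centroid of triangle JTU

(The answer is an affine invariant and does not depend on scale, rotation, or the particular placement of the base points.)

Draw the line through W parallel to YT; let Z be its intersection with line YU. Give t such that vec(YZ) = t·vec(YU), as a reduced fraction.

t = -3

Work in coordinates with U = (0, 0), T = (1, 0), W = (0, 1).
1. J is the midpoint of WU ⇒ J = (0, 1/2)
2. Y is the centroid of triangle JTU ⇒ Y = (1/3, 1/6)
through W parallel to YT: direction (2/3, -1/6); meets YU at Z = (4/3, 2/3)
Z = Y + t·(U−Y) with t = -3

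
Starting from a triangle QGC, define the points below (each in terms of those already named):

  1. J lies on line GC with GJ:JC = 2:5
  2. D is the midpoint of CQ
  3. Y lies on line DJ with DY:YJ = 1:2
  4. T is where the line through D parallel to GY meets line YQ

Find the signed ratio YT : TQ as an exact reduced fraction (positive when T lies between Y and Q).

YT:TQ = 1/8

Work in coordinates with Q = (0, 0), G = (1, 0), C = (0, 1).
1. J lies on line GC with GJ:JC = 2:5 ⇒ J = (5/7, 2/7)
2. D is the midpoint of CQ ⇒ D = (0, 1/2)
3. Y lies on line DJ with DY:YJ = 1:2 ⇒ Y = (5/21, 3/7)
4. T is where the line through D parallel to GY meets line YQ ⇒ T = (40/189, 8/21)
T = Y + t·(Q−Y) with t = 1/9, so YT:TQ = t:(1−t) = 1/9:8/9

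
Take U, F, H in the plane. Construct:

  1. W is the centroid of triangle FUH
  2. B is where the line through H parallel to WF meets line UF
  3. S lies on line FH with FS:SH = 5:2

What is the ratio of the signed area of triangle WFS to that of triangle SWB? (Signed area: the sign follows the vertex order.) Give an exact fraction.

[WFS]:[SWB] = 5/13

Set U = (0, 0), F = (1, 0), H = (0, 1); any affine frame gives the same invariant.
1. W is the centroid of triangle FUH ⇒ W = (1/3, 1/3)
2. B is where the line through H parallel to WF meets line UF ⇒ B = (2, 0)
3. S lies on line FH with FS:SH = 5:2 ⇒ S = (2/7, 5/7)
2·[WFS] = 5/21, 2·[SWB] = 13/21
[WFS]:[SWB] = 5/21:13/21 = 5/13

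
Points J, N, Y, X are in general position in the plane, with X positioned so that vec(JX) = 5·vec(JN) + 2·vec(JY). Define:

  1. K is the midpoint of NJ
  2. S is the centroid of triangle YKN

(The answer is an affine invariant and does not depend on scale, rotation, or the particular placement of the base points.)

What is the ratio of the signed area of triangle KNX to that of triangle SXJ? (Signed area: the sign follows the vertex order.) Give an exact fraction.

Set J = (0, 0), N = (1, 0), Y = (0, 1), X = (5, 2); any affine frame gives the same invariant.
1. K is the midpoint of NJ ⇒ K = (1/2, 0)
2. S is the centroid of triangle YKN ⇒ S = (1/2, 1/3)
2·[KNX] = 1, 2·[SXJ] = -2/3
[KNX]:[SXJ] = 1:-2/3 = -3/2

[KNX]:[SXJ] = -3/2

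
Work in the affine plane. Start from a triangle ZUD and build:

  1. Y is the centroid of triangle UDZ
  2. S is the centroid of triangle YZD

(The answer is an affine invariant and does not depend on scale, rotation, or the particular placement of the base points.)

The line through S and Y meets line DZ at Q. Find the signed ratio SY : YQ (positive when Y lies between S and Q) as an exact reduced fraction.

Choose coordinates Z = (0, 0), U = (1, 0), D = (0, 1).
1. Y is the centroid of triangle UDZ ⇒ Y = (1/3, 1/3)
2. S is the centroid of triangle YZD ⇒ S = (1/9, 4/9)
line SY meets DZ at Q = (0, 1/2)
Y = S + t·(Q−S) with t = -2, so SY:YQ = -2:3

SY:YQ = -2/3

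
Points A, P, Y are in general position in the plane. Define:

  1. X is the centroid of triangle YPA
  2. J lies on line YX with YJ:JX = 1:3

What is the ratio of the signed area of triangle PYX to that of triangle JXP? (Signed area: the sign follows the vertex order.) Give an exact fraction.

Work in coordinates with A = (0, 0), P = (1, 0), Y = (0, 1).
1. X is the centroid of triangle YPA ⇒ X = (1/3, 1/3)
2. J lies on line YX with YJ:JX = 1:3 ⇒ J = (1/12, 5/6)
2·[PYX] = 1/3, 2·[JXP] = 1/4
[PYX]:[JXP] = 1/3:1/4 = 4/3

[PYX]:[JXP] = 4/3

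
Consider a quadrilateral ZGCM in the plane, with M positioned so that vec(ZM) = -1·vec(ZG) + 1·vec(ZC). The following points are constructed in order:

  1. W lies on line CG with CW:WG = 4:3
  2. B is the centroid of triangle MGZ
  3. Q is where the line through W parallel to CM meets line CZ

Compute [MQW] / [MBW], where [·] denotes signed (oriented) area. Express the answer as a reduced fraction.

[MQW]:[MBW] = 24/35

Work in coordinates with Z = (0, 0), G = (1, 0), C = (0, 1), M = (-1, 1).
1. W lies on line CG with CW:WG = 4:3 ⇒ W = (4/7, 3/7)
2. B is the centroid of triangle MGZ ⇒ B = (0, 1/3)
3. Q is where the line through W parallel to CM meets line CZ ⇒ Q = (0, 3/7)
2·[MQW] = 16/49, 2·[MBW] = 10/21
[MQW]:[MBW] = 16/49:10/21 = 24/35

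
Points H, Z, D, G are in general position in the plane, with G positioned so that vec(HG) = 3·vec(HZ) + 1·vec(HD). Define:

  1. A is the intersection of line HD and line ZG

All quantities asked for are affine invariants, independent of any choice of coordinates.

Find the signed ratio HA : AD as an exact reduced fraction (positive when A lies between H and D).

Work in coordinates with H = (0, 0), Z = (1, 0), D = (0, 1), G = (3, 1).
1. A is the intersection of line HD and line ZG ⇒ A = (0, -1/2)
A = H + t·(D−H) with t = -1/2, so HA:AD = t:(1−t) = -1/2:3/2

HA:AD = -1/3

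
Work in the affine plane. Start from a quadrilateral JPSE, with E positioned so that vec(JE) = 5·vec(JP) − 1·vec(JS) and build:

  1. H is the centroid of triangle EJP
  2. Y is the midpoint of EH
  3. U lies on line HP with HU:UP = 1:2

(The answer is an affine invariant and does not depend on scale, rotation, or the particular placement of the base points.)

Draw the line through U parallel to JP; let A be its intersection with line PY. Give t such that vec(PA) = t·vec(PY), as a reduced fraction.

t = 1/3

Set J = (0, 0), P = (1, 0), S = (0, 1), E = (5, -1); any affine frame gives the same invariant.
1. H is the centroid of triangle EJP ⇒ H = (2, -1/3)
2. Y is the midpoint of EH ⇒ Y = (7/2, -2/3)
3. U lies on line HP with HU:UP = 1:2 ⇒ U = (5/3, -2/9)
through U parallel to JP: direction (1, 0); meets PY at A = (11/6, -2/9)
A = P + t·(Y−P) with t = 1/3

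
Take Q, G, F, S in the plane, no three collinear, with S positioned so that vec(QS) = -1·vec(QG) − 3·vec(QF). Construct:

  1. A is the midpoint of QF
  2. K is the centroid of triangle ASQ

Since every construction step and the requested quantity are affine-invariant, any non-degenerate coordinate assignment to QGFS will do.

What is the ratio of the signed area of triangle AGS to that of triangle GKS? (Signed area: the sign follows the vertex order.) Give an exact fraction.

Assign Q = (0, 0), G = (1, 0), F = (0, 1), S = (-1, -3) — the answer is frame-independent, so this choice is without loss of generality.
1. A is the midpoint of QF ⇒ A = (0, 1/2)
2. K is the centroid of triangle ASQ ⇒ K = (-1/3, -5/6)
2·[AGS] = -4, 2·[GKS] = 7/3
[AGS]:[GKS] = -4:7/3 = -12/7

[AGS]:[GKS] = -12/7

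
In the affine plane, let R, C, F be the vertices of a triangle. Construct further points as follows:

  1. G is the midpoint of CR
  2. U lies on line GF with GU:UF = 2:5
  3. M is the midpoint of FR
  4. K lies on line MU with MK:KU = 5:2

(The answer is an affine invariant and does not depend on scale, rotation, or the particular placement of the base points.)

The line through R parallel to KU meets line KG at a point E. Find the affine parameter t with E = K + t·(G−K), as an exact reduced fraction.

Set R = (0, 0), C = (1, 0), F = (0, 1); any affine frame gives the same invariant.
1. G is the midpoint of CR ⇒ G = (1/2, 0)
2. U lies on line GF with GU:UF = 2:5 ⇒ U = (5/14, 2/7)
3. M is the midpoint of FR ⇒ M = (0, 1/2)
4. K lies on line MU with MK:KU = 5:2 ⇒ K = (25/98, 17/49)
through R parallel to KU: direction (5/49, -3/49); meets KG at E = (85/98, -51/98)
E = K + t·(G−K) with t = 5/2

t = 5/2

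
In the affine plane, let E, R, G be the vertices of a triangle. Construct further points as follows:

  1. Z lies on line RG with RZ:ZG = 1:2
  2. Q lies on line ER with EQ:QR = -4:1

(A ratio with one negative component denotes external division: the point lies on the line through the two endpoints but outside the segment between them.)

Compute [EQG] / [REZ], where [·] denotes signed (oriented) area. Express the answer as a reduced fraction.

[EQG]:[REZ] = -4

Work in coordinates with E = (0, 0), R = (1, 0), G = (0, 1).
1. Z lies on line RG with RZ:ZG = 1:2 ⇒ Z = (2/3, 1/3)
2. Q lies on line ER with EQ:QR = -4:1 ⇒ Q = (4/3, 0)
2·[EQG] = 4/3, 2·[REZ] = -1/3
[EQG]:[REZ] = 4/3:-1/3 = -4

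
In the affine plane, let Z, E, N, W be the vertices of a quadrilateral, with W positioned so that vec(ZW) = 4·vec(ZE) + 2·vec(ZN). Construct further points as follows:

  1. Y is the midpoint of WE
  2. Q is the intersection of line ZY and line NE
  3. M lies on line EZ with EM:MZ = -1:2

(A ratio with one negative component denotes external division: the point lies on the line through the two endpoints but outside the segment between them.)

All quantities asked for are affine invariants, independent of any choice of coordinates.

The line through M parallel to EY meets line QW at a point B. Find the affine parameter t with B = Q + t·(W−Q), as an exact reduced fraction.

t = 12/5

Assign Z = (0, 0), E = (1, 0), N = (0, 1), W = (4, 2) — the answer is frame-independent, so this choice is without loss of generality.
1. Y is the midpoint of WE ⇒ Y = (5/2, 1)
2. Q is the intersection of line ZY and line NE ⇒ Q = (5/7, 2/7)
3. M lies on line EZ with EM:MZ = -1:2 ⇒ M = (2, 0)
through M parallel to EY: direction (3/2, 1); meets QW at B = (43/5, 22/5)
B = Q + t·(W−Q) with t = 12/5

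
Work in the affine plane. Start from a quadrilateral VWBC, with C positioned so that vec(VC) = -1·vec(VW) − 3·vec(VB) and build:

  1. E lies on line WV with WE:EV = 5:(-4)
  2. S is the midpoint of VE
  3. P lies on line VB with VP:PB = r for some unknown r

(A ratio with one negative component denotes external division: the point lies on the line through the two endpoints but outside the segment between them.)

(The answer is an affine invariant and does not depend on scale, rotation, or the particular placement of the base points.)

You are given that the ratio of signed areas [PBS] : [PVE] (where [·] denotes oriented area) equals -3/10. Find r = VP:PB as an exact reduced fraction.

r = 5/3

Assign V = (0, 0), W = (1, 0), B = (0, 1), C = (-1, -3) — the answer is frame-independent, so this choice is without loss of generality.
1. E lies on line WV with WE:EV = 5:(-4) ⇒ E = (-4, 0)
2. S is the midpoint of VE ⇒ S = (-2, 0)
3. With VP:PB = r, write λ = r/(r+1) so P = V + λ·(B−V); P is affine-linear in λ
Every point depending on P is an affine combination of P and λ-independent points, so each such coordinate is linear in λ; the λ² term in each signed area is a multiple of (B−V)×(B−V) = 0, so 2·[PBS] and 2·[PVE] are each linear in λ. Evaluating at λ=0 and λ=1:
  2·[PBS] = -2·λ + 2,   2·[PVE] = -4·λ
So [PBS]:[PVE] = (-2·λ + 2) / (-4·λ). Setting this equal to -3/10:
  -2·λ + 2 = -3/10·(-4·λ)  ⇒  λ = 5/8
Then r = λ/(1−λ) = (5/8)/(3/8) = 5/3. Check: with r = 5/3, P = (0, 5/8) and [PBS]:[PVE] = -3/10 as required.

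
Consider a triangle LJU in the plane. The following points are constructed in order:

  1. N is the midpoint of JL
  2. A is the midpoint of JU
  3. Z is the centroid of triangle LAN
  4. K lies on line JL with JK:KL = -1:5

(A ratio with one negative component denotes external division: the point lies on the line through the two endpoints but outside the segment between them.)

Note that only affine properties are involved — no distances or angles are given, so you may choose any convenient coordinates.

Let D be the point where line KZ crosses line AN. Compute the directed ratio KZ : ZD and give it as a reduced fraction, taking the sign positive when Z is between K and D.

KZ:ZD = -11/2

Choose coordinates L = (0, 0), J = (1, 0), U = (0, 1).
1. N is the midpoint of JL ⇒ N = (1/2, 0)
2. A is the midpoint of JU ⇒ A = (1/2, 1/2)
3. Z is the centroid of triangle LAN ⇒ Z = (1/3, 1/6)
4. K lies on line JL with JK:KL = -1:5 ⇒ K = (5/4, 0)
line KZ meets AN at D = (1/2, 3/22)
Z = K + t·(D−K) with t = 11/9, so KZ:ZD = 11/9:-2/9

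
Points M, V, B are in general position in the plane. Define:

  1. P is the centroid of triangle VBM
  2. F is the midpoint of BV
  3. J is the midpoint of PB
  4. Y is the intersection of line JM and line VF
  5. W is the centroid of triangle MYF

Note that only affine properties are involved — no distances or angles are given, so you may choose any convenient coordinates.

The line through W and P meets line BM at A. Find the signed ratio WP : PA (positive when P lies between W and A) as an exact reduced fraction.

WP:PA = -3/10

Set M = (0, 0), V = (1, 0), B = (0, 1); any affine frame gives the same invariant.
1. P is the centroid of triangle VBM ⇒ P = (1/3, 1/3)
2. F is the midpoint of BV ⇒ F = (1/2, 1/2)
3. J is the midpoint of PB ⇒ J = (1/6, 2/3)
4. Y is the intersection of line JM and line VF ⇒ Y = (1/5, 4/5)
5. W is the centroid of triangle MYF ⇒ W = (7/30, 13/30)
line WP meets BM at A = (0, 2/3)
P = W + t·(A−W) with t = -3/7, so WP:PA = -3/7:10/7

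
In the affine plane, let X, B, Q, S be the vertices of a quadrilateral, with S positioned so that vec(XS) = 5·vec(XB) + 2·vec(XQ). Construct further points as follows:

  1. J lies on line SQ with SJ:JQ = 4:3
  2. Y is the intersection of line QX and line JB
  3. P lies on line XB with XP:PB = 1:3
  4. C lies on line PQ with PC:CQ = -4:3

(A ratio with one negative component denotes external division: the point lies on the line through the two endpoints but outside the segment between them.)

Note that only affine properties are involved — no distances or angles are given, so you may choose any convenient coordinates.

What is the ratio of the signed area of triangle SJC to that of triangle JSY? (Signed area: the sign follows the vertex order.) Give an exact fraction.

Work in coordinates with X = (0, 0), B = (1, 0), Q = (0, 1), S = (5, 2).
1. J lies on line SQ with SJ:JQ = 4:3 ⇒ J = (15/7, 10/7)
2. Y is the intersection of line QX and line JB ⇒ Y = (0, -5/4)
3. P lies on line XB with XP:PB = 1:3 ⇒ P = (1/4, 0)
4. C lies on line PQ with PC:CQ = -4:3 ⇒ C = (-3/4, 4)
2·[SJC] = -9, 2·[JSY] = -45/7
[SJC]:[JSY] = -9:-45/7 = 7/5

[SJC]:[JSY] = 7/5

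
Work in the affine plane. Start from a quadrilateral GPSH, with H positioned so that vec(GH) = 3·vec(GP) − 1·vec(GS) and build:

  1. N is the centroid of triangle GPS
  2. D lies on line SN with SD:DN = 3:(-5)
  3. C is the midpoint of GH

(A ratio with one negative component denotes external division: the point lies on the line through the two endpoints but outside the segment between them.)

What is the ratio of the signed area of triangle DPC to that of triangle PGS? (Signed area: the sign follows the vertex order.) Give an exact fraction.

Assign G = (0, 0), P = (1, 0), S = (0, 1), H = (3, -1) — the answer is frame-independent, so this choice is without loss of generality.
1. N is the centroid of triangle GPS ⇒ N = (1/3, 1/3)
2. D lies on line SN with SD:DN = 3:(-5) ⇒ D = (-1/2, 2)
3. C is the midpoint of GH ⇒ C = (3/2, -1/2)
2·[DPC] = 1/4, 2·[PGS] = -1
[DPC]:[PGS] = 1/4:-1 = -1/4

[DPC]:[PGS] = -1/4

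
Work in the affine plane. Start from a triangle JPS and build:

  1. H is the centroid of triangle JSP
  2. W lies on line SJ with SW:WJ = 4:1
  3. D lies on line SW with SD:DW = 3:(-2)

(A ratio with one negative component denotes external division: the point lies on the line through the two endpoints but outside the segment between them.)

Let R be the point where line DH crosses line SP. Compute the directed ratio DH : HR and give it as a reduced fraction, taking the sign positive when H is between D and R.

Choose coordinates J = (0, 0), P = (1, 0), S = (0, 1).
1. H is the centroid of triangle JSP ⇒ H = (1/3, 1/3)
2. W lies on line SJ with SW:WJ = 4:1 ⇒ W = (0, 1/5)
3. D lies on line SW with SD:DW = 3:(-2) ⇒ D = (0, -7/5)
line DH meets SP at R = (12/31, 19/31)
H = D + t·(R−D) with t = 31/36, so DH:HR = 31/36:5/36

DH:HR = 31/5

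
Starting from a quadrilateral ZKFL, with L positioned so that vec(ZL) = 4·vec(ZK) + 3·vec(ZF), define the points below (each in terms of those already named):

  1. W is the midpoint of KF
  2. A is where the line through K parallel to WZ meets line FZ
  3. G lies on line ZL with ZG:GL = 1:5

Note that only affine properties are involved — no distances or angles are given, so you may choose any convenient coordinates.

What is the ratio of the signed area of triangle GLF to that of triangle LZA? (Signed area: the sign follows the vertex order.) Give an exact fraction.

Choose coordinates Z = (0, 0), K = (1, 0), F = (0, 1), L = (4, 3).
1. W is the midpoint of KF ⇒ W = (1/2, 1/2)
2. A is where the line through K parallel to WZ meets line FZ ⇒ A = (0, -1)
3. G lies on line ZL with ZG:GL = 1:5 ⇒ G = (2/3, 1/2)
2·[GLF] = 10/3, 2·[LZA] = 4
[GLF]:[LZA] = 10/3:4 = 5/6

[GLF]:[LZA] = 5/6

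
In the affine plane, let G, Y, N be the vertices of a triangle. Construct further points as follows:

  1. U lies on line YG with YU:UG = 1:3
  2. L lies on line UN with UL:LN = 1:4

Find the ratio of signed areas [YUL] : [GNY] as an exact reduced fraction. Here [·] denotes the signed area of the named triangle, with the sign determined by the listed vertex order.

Set G = (0, 0), Y = (1, 0), N = (0, 1); any affine frame gives the same invariant.
1. U lies on line YG with YU:UG = 1:3 ⇒ U = (3/4, 0)
2. L lies on line UN with UL:LN = 1:4 ⇒ L = (3/5, 1/5)
2·[YUL] = -1/20, 2·[GNY] = -1
[YUL]:[GNY] = -1/20:-1 = 1/20

[YUL]:[GNY] = 1/20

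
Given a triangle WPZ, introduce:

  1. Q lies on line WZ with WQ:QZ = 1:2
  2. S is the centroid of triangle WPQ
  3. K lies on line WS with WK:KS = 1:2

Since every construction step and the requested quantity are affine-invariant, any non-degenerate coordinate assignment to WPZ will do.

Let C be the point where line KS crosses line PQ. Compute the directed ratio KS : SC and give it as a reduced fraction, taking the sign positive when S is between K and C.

KS:SC = 4/3

Choose coordinates W = (0, 0), P = (1, 0), Z = (0, 1).
1. Q lies on line WZ with WQ:QZ = 1:2 ⇒ Q = (0, 1/3)
2. S is the centroid of triangle WPQ ⇒ S = (1/3, 1/9)
3. K lies on line WS with WK:KS = 1:2 ⇒ K = (1/9, 1/27)
line KS meets PQ at C = (1/2, 1/6)
S = K + t·(C−K) with t = 4/7, so KS:SC = 4/7:3/7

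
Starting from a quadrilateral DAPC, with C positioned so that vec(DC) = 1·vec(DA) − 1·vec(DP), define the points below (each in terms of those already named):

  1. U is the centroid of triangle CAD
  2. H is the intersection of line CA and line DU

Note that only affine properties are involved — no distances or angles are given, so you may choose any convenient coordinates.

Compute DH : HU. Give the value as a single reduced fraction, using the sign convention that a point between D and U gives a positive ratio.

Assign D = (0, 0), A = (1, 0), P = (0, 1), C = (1, -1) — the answer is frame-independent, so this choice is without loss of generality.
1. U is the centroid of triangle CAD ⇒ U = (2/3, -1/3)
2. H is the intersection of line CA and line DU ⇒ H = (1, -1/2)
H = D + t·(U−D) with t = 3/2, so DH:HU = t:(1−t) = 3/2:-1/2

DH:HU = -3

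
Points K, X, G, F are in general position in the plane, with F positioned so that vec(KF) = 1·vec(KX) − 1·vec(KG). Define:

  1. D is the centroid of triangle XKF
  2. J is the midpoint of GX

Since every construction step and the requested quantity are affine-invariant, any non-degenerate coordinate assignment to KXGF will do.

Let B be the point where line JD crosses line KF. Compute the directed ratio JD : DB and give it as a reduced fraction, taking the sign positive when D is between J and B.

Choose coordinates K = (0, 0), X = (1, 0), G = (0, 1), F = (1, -1).
1. D is the centroid of triangle XKF ⇒ D = (2/3, -1/3)
2. J is the midpoint of GX ⇒ J = (1/2, 1/2)
line JD meets KF at B = (3/4, -3/4)
D = J + t·(B−J) with t = 2/3, so JD:DB = 2/3:1/3

JD:DB = 2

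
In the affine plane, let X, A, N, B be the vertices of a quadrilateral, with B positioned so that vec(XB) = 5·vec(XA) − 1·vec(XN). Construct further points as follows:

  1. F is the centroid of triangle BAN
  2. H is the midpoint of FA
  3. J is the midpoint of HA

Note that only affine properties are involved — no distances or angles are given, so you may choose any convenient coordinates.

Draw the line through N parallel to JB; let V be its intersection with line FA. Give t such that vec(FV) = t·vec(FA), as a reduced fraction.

Choose coordinates X = (0, 0), A = (1, 0), N = (0, 1), B = (5, -1).
1. F is the centroid of triangle BAN ⇒ F = (2, 0)
2. H is the midpoint of FA ⇒ H = (3/2, 0)
3. J is the midpoint of HA ⇒ J = (5/4, 0)
through N parallel to JB: direction (15/4, -1); meets FA at V = (15/4, 0)
V = F + t·(A−F) with t = -7/4

t = -7/4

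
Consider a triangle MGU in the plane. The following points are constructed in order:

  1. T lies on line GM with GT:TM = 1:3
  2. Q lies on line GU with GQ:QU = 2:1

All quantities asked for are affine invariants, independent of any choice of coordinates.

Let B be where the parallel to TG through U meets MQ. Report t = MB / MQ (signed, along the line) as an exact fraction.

Work in coordinates with M = (0, 0), G = (1, 0), U = (0, 1).
1. T lies on line GM with GT:TM = 1:3 ⇒ T = (3/4, 0)
2. Q lies on line GU with GQ:QU = 2:1 ⇒ Q = (1/3, 2/3)
through U parallel to TG: direction (1/4, 0); meets MQ at B = (1/2, 1)
B = M + t·(Q−M) with t = 3/2

t = 3/2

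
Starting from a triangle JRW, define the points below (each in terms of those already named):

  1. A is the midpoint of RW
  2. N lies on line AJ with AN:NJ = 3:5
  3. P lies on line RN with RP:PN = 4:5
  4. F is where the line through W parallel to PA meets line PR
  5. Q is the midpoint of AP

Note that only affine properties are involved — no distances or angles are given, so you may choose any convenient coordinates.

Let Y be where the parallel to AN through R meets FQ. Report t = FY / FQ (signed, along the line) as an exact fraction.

Work in coordinates with J = (0, 0), R = (1, 0), W = (0, 1).
1. A is the midpoint of RW ⇒ A = (1/2, 1/2)
2. N lies on line AJ with AN:NJ = 3:5 ⇒ N = (5/16, 5/16)
3. P lies on line RN with RP:PN = 4:5 ⇒ P = (25/36, 5/36)
4. F is where the line through W parallel to PA meets line PR ⇒ F = (7/18, 5/18)
5. Q is the midpoint of AP ⇒ Q = (43/72, 23/72)
through R parallel to AN: direction (-3/16, -3/16); meets FQ at Y = (3/2, 1/2)
Y = F + t·(Q−F) with t = 16/3

t = 16/3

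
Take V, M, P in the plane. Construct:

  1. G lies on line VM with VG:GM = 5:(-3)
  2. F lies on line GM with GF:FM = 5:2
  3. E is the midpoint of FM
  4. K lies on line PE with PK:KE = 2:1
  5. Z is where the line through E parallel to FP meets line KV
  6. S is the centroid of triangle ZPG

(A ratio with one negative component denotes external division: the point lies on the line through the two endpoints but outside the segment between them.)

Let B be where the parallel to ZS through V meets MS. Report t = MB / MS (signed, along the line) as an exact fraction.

t = 280/297

Work in coordinates with V = (0, 0), M = (1, 0), P = (0, 1).
1. G lies on line VM with VG:GM = 5:(-3) ⇒ G = (5/2, 0)
2. F lies on line GM with GF:FM = 5:2 ⇒ F = (10/7, 0)
3. E is the midpoint of FM ⇒ E = (17/14, 0)
4. K lies on line PE with PK:KE = 2:1 ⇒ K = (17/21, 1/3)
5. Z is where the line through E parallel to FP meets line KV ⇒ Z = (289/378, 17/54)
6. S is the centroid of triangle ZPG ⇒ S = (617/567, 71/162)
through V parallel to ZS: direction (367/1134, 10/81); meets MS at B = (26057/24057, 9940/24057)
B = M + t·(S−M) with t = 280/297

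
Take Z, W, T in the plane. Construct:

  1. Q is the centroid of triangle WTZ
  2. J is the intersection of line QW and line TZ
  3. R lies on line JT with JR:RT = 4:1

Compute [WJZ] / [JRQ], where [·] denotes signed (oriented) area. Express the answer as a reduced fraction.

[WJZ]:[JRQ] = -15/4

Assign Z = (0, 0), W = (1, 0), T = (0, 1) — the answer is frame-independent, so this choice is without loss of generality.
1. Q is the centroid of triangle WTZ ⇒ Q = (1/3, 1/3)
2. J is the intersection of line QW and line TZ ⇒ J = (0, 1/2)
3. R lies on line JT with JR:RT = 4:1 ⇒ R = (0, 9/10)
2·[WJZ] = 1/2, 2·[JRQ] = -2/15
[WJZ]:[JRQ] = 1/2:-2/15 = -15/4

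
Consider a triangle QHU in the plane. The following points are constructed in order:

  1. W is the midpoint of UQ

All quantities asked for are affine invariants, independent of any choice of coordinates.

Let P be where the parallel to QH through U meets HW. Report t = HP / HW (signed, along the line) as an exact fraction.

t = 2

Set Q = (0, 0), H = (1, 0), U = (0, 1); any affine frame gives the same invariant.
1. W is the midpoint of UQ ⇒ W = (0, 1/2)
through U parallel to QH: direction (1, 0); meets HW at P = (-1, 1)
P = H + t·(W−H) with t = 2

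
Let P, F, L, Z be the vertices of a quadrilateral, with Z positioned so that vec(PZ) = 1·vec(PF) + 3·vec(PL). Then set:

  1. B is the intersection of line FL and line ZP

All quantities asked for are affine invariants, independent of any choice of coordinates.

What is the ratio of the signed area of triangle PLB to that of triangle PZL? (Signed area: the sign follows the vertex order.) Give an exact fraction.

[PLB]:[PZL] = -1/4

Assign P = (0, 0), F = (1, 0), L = (0, 1), Z = (1, 3) — the answer is frame-independent, so this choice is without loss of generality.
1. B is the intersection of line FL and line ZP ⇒ B = (1/4, 3/4)
2·[PLB] = -1/4, 2·[PZL] = 1
[PLB]:[PZL] = -1/4:1 = -1/4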